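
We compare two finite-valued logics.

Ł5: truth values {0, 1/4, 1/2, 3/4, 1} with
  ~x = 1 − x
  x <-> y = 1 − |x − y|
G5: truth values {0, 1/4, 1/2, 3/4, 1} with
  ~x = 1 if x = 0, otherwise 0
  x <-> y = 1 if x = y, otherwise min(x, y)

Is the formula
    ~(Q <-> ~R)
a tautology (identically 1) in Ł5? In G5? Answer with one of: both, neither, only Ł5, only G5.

neither

In Ł5: at Q = 0, R = 1/4 the value is 3/4 — not a tautology.
In G5: at Q = 0, R = 1/4 the value is 0 — not a tautology.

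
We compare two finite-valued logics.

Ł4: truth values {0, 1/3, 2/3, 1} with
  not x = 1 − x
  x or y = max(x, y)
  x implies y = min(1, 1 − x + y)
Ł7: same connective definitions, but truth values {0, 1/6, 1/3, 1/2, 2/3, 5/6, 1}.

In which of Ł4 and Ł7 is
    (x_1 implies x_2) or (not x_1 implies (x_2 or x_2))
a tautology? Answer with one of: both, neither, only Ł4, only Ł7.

neither

In Ł4: at x_1 = 1/3, x_2 = 0 the value is 2/3 — not a tautology.
In Ł7: at x_1 = 1/6, x_2 = 0 the value is 5/6 — not a tautology.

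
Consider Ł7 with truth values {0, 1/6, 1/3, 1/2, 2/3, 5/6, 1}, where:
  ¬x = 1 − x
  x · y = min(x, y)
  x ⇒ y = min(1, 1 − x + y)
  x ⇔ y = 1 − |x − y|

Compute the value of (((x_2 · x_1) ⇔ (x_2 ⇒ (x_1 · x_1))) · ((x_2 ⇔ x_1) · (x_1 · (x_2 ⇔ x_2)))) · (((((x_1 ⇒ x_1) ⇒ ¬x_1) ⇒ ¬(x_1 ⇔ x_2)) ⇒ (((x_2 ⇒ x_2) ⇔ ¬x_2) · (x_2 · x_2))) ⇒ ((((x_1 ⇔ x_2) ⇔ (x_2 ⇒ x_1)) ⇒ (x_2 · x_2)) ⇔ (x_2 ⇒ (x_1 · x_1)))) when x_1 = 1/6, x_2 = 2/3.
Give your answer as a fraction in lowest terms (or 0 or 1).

x_2 · x_1 = 2/3 · 1/6 = 1/6
x_1 · x_1 = 1/6 · 1/6 = 1/6
x_2 ⇒ (x_1 · x_1) = 2/3 ⇒ 1/6 = 1/2
(x_2 · x_1) ⇔ (x_2 ⇒ (x_1 · x_1)) = 1/6 ⇔ 1/2 = 2/3
x_2 ⇔ x_1 = 2/3 ⇔ 1/6 = 1/2
x_2 ⇔ x_2 = 2/3 ⇔ 2/3 = 1
x_1 · (x_2 ⇔ x_2) = 1/6 · 1 = 1/6
(x_2 ⇔ x_1) · (x_1 · (x_2 ⇔ x_2)) = 1/2 · 1/6 = 1/6
((x_2 · x_1) ⇔ (x_2 ⇒ (x_1 · x_1))) · ((x_2 ⇔ x_1) · (x_1 · (x_2 ⇔ x_2))) = 2/3 · 1/6 = 1/6
x_1 ⇒ x_1 = 1/6 ⇒ 1/6 = 1
¬x_1 = ¬1/6 = 5/6
(x_1 ⇒ x_1) ⇒ ¬x_1 = 1 ⇒ 5/6 = 5/6
x_1 ⇔ x_2 = 1/6 ⇔ 2/3 = 1/2
¬(x_1 ⇔ x_2) = ¬1/2 = 1/2
((x_1 ⇒ x_1) ⇒ ¬x_1) ⇒ ¬(x_1 ⇔ x_2) = 5/6 ⇒ 1/2 = 2/3
x_2 ⇒ x_2 = 2/3 ⇒ 2/3 = 1
¬x_2 = ¬2/3 = 1/3
(x_2 ⇒ x_2) ⇔ ¬x_2 = 1 ⇔ 1/3 = 1/3
x_2 · x_2 = 2/3 · 2/3 = 2/3
((x_2 ⇒ x_2) ⇔ ¬x_2) · (x_2 · x_2) = 1/3 · 2/3 = 1/3
(((x_1 ⇒ x_1) ⇒ ¬x_1) ⇒ ¬(x_1 ⇔ x_2)) ⇒ (((x_2 ⇒ x_2) ⇔ ¬x_2) · (x_2 · x_2)) = 2/3 ⇒ 1/3 = 2/3
x_1 ⇔ x_2 = 1/6 ⇔ 2/3 = 1/2
x_2 ⇒ x_1 = 2/3 ⇒ 1/6 = 1/2
(x_1 ⇔ x_2) ⇔ (x_2 ⇒ x_1) = 1/2 ⇔ 1/2 = 1
x_2 · x_2 = 2/3 · 2/3 = 2/3
((x_1 ⇔ x_2) ⇔ (x_2 ⇒ x_1)) ⇒ (x_2 · x_2) = 1 ⇒ 2/3 = 2/3
x_1 · x_1 = 1/6 · 1/6 = 1/6
x_2 ⇒ (x_1 · x_1) = 2/3 ⇒ 1/6 = 1/2
(((x_1 ⇔ x_2) ⇔ (x_2 ⇒ x_1)) ⇒ (x_2 · x_2)) ⇔ (x_2 ⇒ (x_1 · x_1)) = 2/3 ⇔ 1/2 = 5/6
((((x_1 ⇒ x_1) ⇒ ¬x_1) ⇒ ¬(x_1 ⇔ x_2)) ⇒ (((x_2 ⇒ x_2) ⇔ ¬x_2) · (x_2 · x_2))) ⇒ ((((x_1 ⇔ x_2) ⇔ (x_2 ⇒ x_1)) ⇒ (x_2 · x_2)) ⇔ (x_2 ⇒ (x_1 · x_1))) = 2/3 ⇒ 5/6 = 1
(((x_2 · x_1) ⇔ (x_2 ⇒ (x_1 · x_1))) · ((x_2 ⇔ x_1) · (x_1 · (x_2 ⇔ x_2)))) · (((((x_1 ⇒ x_1) ⇒ ¬x_1) ⇒ ¬(x_1 ⇔ x_2)) ⇒ (((x_2 ⇒ x_2) ⇔ ¬x_2) · (x_2 · x_2))) ⇒ ((((x_1 ⇔ x_2) ⇔ (x_2 ⇒ x_1)) ⇒ (x_2 · x_2)) ⇔ (x_2 ⇒ (x_1 · x_1)))) = 1/6 · 1 = 1/6

1/6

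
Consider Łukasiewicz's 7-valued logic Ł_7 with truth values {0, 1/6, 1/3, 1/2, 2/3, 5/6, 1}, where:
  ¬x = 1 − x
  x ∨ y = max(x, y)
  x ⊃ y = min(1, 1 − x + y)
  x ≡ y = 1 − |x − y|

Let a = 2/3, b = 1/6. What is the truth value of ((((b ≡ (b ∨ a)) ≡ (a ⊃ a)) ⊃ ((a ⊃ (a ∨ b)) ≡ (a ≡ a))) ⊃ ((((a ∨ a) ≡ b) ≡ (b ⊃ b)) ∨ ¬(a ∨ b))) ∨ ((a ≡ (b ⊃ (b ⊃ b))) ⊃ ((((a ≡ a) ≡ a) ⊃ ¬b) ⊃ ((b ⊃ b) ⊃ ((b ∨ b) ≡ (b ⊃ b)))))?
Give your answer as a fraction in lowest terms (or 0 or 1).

1/2

b ∨ a = 1/6 ∨ 2/3 = 2/3
b ≡ (b ∨ a) = 1/6 ≡ 2/3 = 1/2
a ⊃ a = 2/3 ⊃ 2/3 = 1
(b ≡ (b ∨ a)) ≡ (a ⊃ a) = 1/2 ≡ 1 = 1/2
a ∨ b = 2/3 ∨ 1/6 = 2/3
a ⊃ (a ∨ b) = 2/3 ⊃ 2/3 = 1
a ≡ a = 2/3 ≡ 2/3 = 1
(a ⊃ (a ∨ b)) ≡ (a ≡ a) = 1 ≡ 1 = 1
((b ≡ (b ∨ a)) ≡ (a ⊃ a)) ⊃ ((a ⊃ (a ∨ b)) ≡ (a ≡ a)) = 1/2 ⊃ 1 = 1
a ∨ a = 2/3 ∨ 2/3 = 2/3
(a ∨ a) ≡ b = 2/3 ≡ 1/6 = 1/2
b ⊃ b = 1/6 ⊃ 1/6 = 1
((a ∨ a) ≡ b) ≡ (b ⊃ b) = 1/2 ≡ 1 = 1/2
a ∨ b = 2/3 ∨ 1/6 = 2/3
¬(a ∨ b) = ¬2/3 = 1/3
(((a ∨ a) ≡ b) ≡ (b ⊃ b)) ∨ ¬(a ∨ b) = 1/2 ∨ 1/3 = 1/2
(((b ≡ (b ∨ a)) ≡ (a ⊃ a)) ⊃ ((a ⊃ (a ∨ b)) ≡ (a ≡ a))) ⊃ ((((a ∨ a) ≡ b) ≡ (b ⊃ b)) ∨ ¬(a ∨ b)) = 1 ⊃ 1/2 = 1/2
b ⊃ b = 1/6 ⊃ 1/6 = 1
b ⊃ (b ⊃ b) = 1/6 ⊃ 1 = 1
a ≡ (b ⊃ (b ⊃ b)) = 2/3 ≡ 1 = 2/3
a ≡ a = 2/3 ≡ 2/3 = 1
(a ≡ a) ≡ a = 1 ≡ 2/3 = 2/3
¬b = ¬1/6 = 5/6
((a ≡ a) ≡ a) ⊃ ¬b = 2/3 ⊃ 5/6 = 1
b ⊃ b = 1/6 ⊃ 1/6 = 1
b ∨ b = 1/6 ∨ 1/6 = 1/6
b ⊃ b = 1/6 ⊃ 1/6 = 1
(b ∨ b) ≡ (b ⊃ b) = 1/6 ≡ 1 = 1/6
(b ⊃ b) ⊃ ((b ∨ b) ≡ (b ⊃ b)) = 1 ⊃ 1/6 = 1/6
(((a ≡ a) ≡ a) ⊃ ¬b) ⊃ ((b ⊃ b) ⊃ ((b ∨ b) ≡ (b ⊃ b))) = 1 ⊃ 1/6 = 1/6
(a ≡ (b ⊃ (b ⊃ b))) ⊃ ((((a ≡ a) ≡ a) ⊃ ¬b) ⊃ ((b ⊃ b) ⊃ ((b ∨ b) ≡ (b ⊃ b)))) = 2/3 ⊃ 1/6 = 1/2
((((b ≡ (b ∨ a)) ≡ (a ⊃ a)) ⊃ ((a ⊃ (a ∨ b)) ≡ (a ≡ a))) ⊃ ((((a ∨ a) ≡ b) ≡ (b ⊃ b)) ∨ ¬(a ∨ b))) ∨ ((a ≡ (b ⊃ (b ⊃ b))) ⊃ ((((a ≡ a) ≡ a) ⊃ ¬b) ⊃ ((b ⊃ b) ⊃ ((b ∨ b) ≡ (b ⊃ b))))) = 1/2 ∨ 1/2 = 1/2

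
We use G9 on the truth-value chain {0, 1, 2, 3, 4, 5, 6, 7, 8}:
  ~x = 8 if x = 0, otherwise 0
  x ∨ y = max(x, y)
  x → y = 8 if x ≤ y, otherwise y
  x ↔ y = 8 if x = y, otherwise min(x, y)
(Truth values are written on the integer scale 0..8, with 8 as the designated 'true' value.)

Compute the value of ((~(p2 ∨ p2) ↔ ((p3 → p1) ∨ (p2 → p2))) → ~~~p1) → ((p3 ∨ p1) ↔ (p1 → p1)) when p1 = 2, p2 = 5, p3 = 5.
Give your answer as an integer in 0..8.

5

p2 ∨ p2 = 5 ∨ 5 = 5
~(p2 ∨ p2) = ~5 = 0
p3 → p1 = 5 → 2 = 2
p2 → p2 = 5 → 5 = 8
(p3 → p1) ∨ (p2 → p2) = 2 ∨ 8 = 8
~(p2 ∨ p2) ↔ ((p3 → p1) ∨ (p2 → p2)) = 0 ↔ 8 = 0
~p1 = ~2 = 0
~~p1 = ~0 = 8
~~~p1 = ~8 = 0
(~(p2 ∨ p2) ↔ ((p3 → p1) ∨ (p2 → p2))) → ~~~p1 = 0 → 0 = 8
p3 ∨ p1 = 5 ∨ 2 = 5
p1 → p1 = 2 → 2 = 8
(p3 ∨ p1) ↔ (p1 → p1) = 5 ↔ 8 = 5
((~(p2 ∨ p2) ↔ ((p3 → p1) ∨ (p2 → p2))) → ~~~p1) → ((p3 ∨ p1) ↔ (p1 → p1)) = 8 → 5 = 5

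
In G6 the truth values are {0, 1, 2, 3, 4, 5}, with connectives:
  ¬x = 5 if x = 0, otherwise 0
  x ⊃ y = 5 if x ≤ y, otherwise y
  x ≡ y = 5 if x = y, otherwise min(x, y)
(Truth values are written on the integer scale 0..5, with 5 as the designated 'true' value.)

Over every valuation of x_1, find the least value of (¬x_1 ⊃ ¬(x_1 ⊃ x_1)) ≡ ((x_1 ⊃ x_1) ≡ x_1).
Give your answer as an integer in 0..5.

Take x_1 = 1:
¬x_1 = ¬1 = 0
x_1 ⊃ x_1 = 1 ⊃ 1 = 5
¬(x_1 ⊃ x_1) = ¬5 = 0
¬x_1 ⊃ ¬(x_1 ⊃ x_1) = 0 ⊃ 0 = 5
x_1 ⊃ x_1 = 1 ⊃ 1 = 5
(x_1 ⊃ x_1) ≡ x_1 = 5 ≡ 1 = 1
(¬x_1 ⊃ ¬(x_1 ⊃ x_1)) ≡ ((x_1 ⊃ x_1) ≡ x_1) = 5 ≡ 1 = 1
No assignment yields a value below 1, so this is the minimum.

1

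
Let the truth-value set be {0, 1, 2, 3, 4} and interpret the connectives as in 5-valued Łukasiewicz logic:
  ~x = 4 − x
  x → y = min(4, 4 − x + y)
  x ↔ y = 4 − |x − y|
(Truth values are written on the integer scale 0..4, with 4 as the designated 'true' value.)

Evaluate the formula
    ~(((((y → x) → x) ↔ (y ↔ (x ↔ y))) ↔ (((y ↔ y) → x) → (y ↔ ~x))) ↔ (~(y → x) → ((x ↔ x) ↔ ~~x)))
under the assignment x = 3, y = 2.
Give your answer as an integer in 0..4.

y → x = 2 → 3 = 4
(y → x) → x = 4 → 3 = 3
x ↔ y = 3 ↔ 2 = 3
y ↔ (x ↔ y) = 2 ↔ 3 = 3
((y → x) → x) ↔ (y ↔ (x ↔ y)) = 3 ↔ 3 = 4
y ↔ y = 2 ↔ 2 = 4
(y ↔ y) → x = 4 → 3 = 3
~x = ~3 = 1
y ↔ ~x = 2 ↔ 1 = 3
((y ↔ y) → x) → (y ↔ ~x) = 3 → 3 = 4
(((y → x) → x) ↔ (y ↔ (x ↔ y))) ↔ (((y ↔ y) → x) → (y ↔ ~x)) = 4 ↔ 4 = 4
y → x = 2 → 3 = 4
~(y → x) = ~4 = 0
x ↔ x = 3 ↔ 3 = 4
~x = ~3 = 1
~~x = ~1 = 3
(x ↔ x) ↔ ~~x = 4 ↔ 3 = 3
~(y → x) → ((x ↔ x) ↔ ~~x) = 0 → 3 = 4
((((y → x) → x) ↔ (y ↔ (x ↔ y))) ↔ (((y ↔ y) → x) → (y ↔ ~x))) ↔ (~(y → x) → ((x ↔ x) ↔ ~~x)) = 4 ↔ 4 = 4
~(((((y → x) → x) ↔ (y ↔ (x ↔ y))) ↔ (((y ↔ y) → x) → (y ↔ ~x))) ↔ (~(y → x) → ((x ↔ x) ↔ ~~x))) = ~4 = 0

0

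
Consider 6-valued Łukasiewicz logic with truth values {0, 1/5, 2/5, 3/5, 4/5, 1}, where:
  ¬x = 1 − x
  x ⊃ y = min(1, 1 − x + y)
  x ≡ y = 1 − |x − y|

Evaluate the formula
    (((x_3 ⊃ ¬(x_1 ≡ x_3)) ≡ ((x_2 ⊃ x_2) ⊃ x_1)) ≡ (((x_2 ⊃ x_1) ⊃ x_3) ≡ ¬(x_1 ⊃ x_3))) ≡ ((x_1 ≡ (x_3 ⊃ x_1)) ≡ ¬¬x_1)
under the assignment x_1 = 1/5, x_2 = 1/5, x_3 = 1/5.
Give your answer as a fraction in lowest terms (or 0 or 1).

x_1 ≡ x_3 = 1/5 ≡ 1/5 = 1
¬(x_1 ≡ x_3) = ¬1 = 0
x_3 ⊃ ¬(x_1 ≡ x_3) = 1/5 ⊃ 0 = 4/5
x_2 ⊃ x_2 = 1/5 ⊃ 1/5 = 1
(x_2 ⊃ x_2) ⊃ x_1 = 1 ⊃ 1/5 = 1/5
(x_3 ⊃ ¬(x_1 ≡ x_3)) ≡ ((x_2 ⊃ x_2) ⊃ x_1) = 4/5 ≡ 1/5 = 2/5
x_2 ⊃ x_1 = 1/5 ⊃ 1/5 = 1
(x_2 ⊃ x_1) ⊃ x_3 = 1 ⊃ 1/5 = 1/5
x_1 ⊃ x_3 = 1/5 ⊃ 1/5 = 1
¬(x_1 ⊃ x_3) = ¬1 = 0
((x_2 ⊃ x_1) ⊃ x_3) ≡ ¬(x_1 ⊃ x_3) = 1/5 ≡ 0 = 4/5
((x_3 ⊃ ¬(x_1 ≡ x_3)) ≡ ((x_2 ⊃ x_2) ⊃ x_1)) ≡ (((x_2 ⊃ x_1) ⊃ x_3) ≡ ¬(x_1 ⊃ x_3)) = 2/5 ≡ 4/5 = 3/5
x_3 ⊃ x_1 = 1/5 ⊃ 1/5 = 1
x_1 ≡ (x_3 ⊃ x_1) = 1/5 ≡ 1 = 1/5
¬x_1 = ¬1/5 = 4/5
¬¬x_1 = ¬4/5 = 1/5
(x_1 ≡ (x_3 ⊃ x_1)) ≡ ¬¬x_1 = 1/5 ≡ 1/5 = 1
(((x_3 ⊃ ¬(x_1 ≡ x_3)) ≡ ((x_2 ⊃ x_2) ⊃ x_1)) ≡ (((x_2 ⊃ x_1) ⊃ x_3) ≡ ¬(x_1 ⊃ x_3))) ≡ ((x_1 ≡ (x_3 ⊃ x_1)) ≡ ¬¬x_1) = 3/5 ≡ 1 = 3/5

3/5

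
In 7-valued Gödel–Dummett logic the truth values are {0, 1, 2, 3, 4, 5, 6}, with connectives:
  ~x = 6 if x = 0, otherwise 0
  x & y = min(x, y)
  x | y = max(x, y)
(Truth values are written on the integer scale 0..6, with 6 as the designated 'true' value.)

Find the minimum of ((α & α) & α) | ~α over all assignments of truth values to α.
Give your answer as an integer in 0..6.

Take α = 1:
α & α = 1 & 1 = 1
(α & α) & α = 1 & 1 = 1
~α = ~1 = 0
((α & α) & α) | ~α = 1 | 0 = 1
No assignment yields a value below 1, so this is the minimum.

1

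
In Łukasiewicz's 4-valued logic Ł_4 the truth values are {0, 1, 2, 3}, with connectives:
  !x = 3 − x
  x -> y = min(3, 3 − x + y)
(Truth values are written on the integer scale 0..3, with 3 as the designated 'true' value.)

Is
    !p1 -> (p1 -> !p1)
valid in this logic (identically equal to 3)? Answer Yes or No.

p1 = 0 ↦ 3
p1 = 1 ↦ 3
p1 = 2 ↦ 3
p1 = 3 ↦ 3
Every assignment gives a value ≥ 3.

Yes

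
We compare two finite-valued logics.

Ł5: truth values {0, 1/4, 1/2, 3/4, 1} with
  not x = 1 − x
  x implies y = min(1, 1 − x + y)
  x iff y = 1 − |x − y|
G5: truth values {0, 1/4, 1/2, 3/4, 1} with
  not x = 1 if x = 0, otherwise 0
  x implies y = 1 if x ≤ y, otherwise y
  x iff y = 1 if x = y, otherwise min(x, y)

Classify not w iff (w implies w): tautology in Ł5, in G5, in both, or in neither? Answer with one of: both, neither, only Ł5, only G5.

neither

In Ł5: at w = 1/4 the value is 3/4 — not a tautology.
In G5: at w = 1/4 the value is 0 — not a tautology.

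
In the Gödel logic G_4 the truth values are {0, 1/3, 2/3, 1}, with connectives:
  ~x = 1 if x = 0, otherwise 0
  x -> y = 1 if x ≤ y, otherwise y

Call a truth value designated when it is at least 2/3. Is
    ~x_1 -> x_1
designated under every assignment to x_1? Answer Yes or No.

No

Counterexample: take x_1 = 0.
~x_1 = ~0 = 1
~x_1 -> x_1 = 1 -> 0 = 0
This gives 0, which is below 2/3.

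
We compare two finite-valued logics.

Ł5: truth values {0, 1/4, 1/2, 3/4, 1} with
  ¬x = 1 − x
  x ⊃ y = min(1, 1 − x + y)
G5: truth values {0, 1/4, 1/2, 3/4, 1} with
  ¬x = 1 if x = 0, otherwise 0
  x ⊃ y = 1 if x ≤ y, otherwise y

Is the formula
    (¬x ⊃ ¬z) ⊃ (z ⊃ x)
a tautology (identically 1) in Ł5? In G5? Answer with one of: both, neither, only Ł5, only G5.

In Ł5: every assignment gives 1 — tautology.
In G5: at x = 1/4, z = 1/2 the value is 1/4 — not a tautology.

only Ł5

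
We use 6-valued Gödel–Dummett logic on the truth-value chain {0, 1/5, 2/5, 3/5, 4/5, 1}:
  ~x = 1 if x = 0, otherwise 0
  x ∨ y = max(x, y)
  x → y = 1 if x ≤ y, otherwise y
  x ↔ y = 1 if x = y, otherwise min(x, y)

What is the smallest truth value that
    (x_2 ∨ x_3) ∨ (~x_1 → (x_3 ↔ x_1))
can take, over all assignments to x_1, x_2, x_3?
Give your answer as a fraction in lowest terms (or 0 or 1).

Take x_1 = 0, x_2 = 0, x_3 = 1/5:
x_2 ∨ x_3 = 0 ∨ 1/5 = 1/5
~x_1 = ~0 = 1
x_3 ↔ x_1 = 1/5 ↔ 0 = 0
~x_1 → (x_3 ↔ x_1) = 1 → 0 = 0
(x_2 ∨ x_3) ∨ (~x_1 → (x_3 ↔ x_1)) = 1/5 ∨ 0 = 1/5
No assignment yields a value below 1/5, so this is the minimum.

1/5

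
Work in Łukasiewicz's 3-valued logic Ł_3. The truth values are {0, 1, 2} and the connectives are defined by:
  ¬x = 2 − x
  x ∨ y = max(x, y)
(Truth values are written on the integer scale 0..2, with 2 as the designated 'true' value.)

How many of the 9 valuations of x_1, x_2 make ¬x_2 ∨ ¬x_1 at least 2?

x_1 = 0, x_2 = 0 ↦ 2  ≥
x_1 = 0, x_2 = 1 ↦ 2  ≥
x_1 = 0, x_2 = 2 ↦ 2  ≥
x_1 = 1, x_2 = 0 ↦ 2  ≥
x_1 = 1, x_2 = 1 ↦ 1  <
x_1 = 1, x_2 = 2 ↦ 1  <
x_1 = 2, x_2 = 0 ↦ 2  ≥
x_1 = 2, x_2 = 1 ↦ 1  <
x_1 = 2, x_2 = 2 ↦ 0  <
So 5 of the 9 assignments meet the threshold.

5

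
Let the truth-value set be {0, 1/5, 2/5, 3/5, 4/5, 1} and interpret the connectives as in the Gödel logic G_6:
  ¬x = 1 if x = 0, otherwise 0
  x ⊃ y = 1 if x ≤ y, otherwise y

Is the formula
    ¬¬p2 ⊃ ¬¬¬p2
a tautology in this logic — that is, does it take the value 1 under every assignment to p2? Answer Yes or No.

Counterexample: take p2 = 1/5.
¬p2 = ¬1/5 = 0
¬¬p2 = ¬0 = 1
¬p2 = ¬1/5 = 0
¬¬p2 = ¬0 = 1
¬¬¬p2 = ¬1 = 0
¬¬p2 ⊃ ¬¬¬p2 = 1 ⊃ 0 = 0
This gives 0 ≠ 1.

No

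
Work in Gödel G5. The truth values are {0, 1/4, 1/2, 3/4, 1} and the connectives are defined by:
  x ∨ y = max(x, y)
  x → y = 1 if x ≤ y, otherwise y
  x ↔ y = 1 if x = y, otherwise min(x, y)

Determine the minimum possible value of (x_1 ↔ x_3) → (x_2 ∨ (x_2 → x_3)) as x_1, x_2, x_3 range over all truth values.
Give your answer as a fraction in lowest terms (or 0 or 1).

Take x_1 = 0, x_2 = 1/4, x_3 = 0:
x_1 ↔ x_3 = 0 ↔ 0 = 1
x_2 → x_3 = 1/4 → 0 = 0
x_2 ∨ (x_2 → x_3) = 1/4 ∨ 0 = 1/4
(x_1 ↔ x_3) → (x_2 ∨ (x_2 → x_3)) = 1 → 1/4 = 1/4
No assignment yields a value below 1/4, so this is the minimum.

1/4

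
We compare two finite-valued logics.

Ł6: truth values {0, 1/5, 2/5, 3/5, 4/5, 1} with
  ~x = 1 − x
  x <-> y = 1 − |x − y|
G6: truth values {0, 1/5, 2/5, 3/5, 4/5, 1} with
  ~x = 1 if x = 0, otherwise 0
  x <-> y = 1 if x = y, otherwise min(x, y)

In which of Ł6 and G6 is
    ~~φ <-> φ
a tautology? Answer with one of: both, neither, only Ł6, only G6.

In Ł6: every assignment gives 1 — tautology.
In G6: at φ = 1/5 the value is 1/5 — not a tautology.

only Ł6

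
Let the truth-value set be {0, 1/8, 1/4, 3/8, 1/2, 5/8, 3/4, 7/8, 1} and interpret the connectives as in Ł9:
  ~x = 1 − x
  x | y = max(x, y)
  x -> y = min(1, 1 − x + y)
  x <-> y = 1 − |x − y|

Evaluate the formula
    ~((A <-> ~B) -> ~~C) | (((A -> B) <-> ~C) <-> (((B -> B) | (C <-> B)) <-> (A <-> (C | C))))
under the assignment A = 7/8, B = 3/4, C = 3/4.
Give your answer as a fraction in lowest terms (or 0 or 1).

~B = ~3/4 = 1/4
A <-> ~B = 7/8 <-> 1/4 = 3/8
~C = ~3/4 = 1/4
~~C = ~1/4 = 3/4
(A <-> ~B) -> ~~C = 3/8 -> 3/4 = 1
~((A <-> ~B) -> ~~C) = ~1 = 0
A -> B = 7/8 -> 3/4 = 7/8
~C = ~3/4 = 1/4
(A -> B) <-> ~C = 7/8 <-> 1/4 = 3/8
B -> B = 3/4 -> 3/4 = 1
C <-> B = 3/4 <-> 3/4 = 1
(B -> B) | (C <-> B) = 1 | 1 = 1
C | C = 3/4 | 3/4 = 3/4
A <-> (C | C) = 7/8 <-> 3/4 = 7/8
((B -> B) | (C <-> B)) <-> (A <-> (C | C)) = 1 <-> 7/8 = 7/8
((A -> B) <-> ~C) <-> (((B -> B) | (C <-> B)) <-> (A <-> (C | C))) = 3/8 <-> 7/8 = 1/2
~((A <-> ~B) -> ~~C) | (((A -> B) <-> ~C) <-> (((B -> B) | (C <-> B)) <-> (A <-> (C | C)))) = 0 | 1/2 = 1/2

1/2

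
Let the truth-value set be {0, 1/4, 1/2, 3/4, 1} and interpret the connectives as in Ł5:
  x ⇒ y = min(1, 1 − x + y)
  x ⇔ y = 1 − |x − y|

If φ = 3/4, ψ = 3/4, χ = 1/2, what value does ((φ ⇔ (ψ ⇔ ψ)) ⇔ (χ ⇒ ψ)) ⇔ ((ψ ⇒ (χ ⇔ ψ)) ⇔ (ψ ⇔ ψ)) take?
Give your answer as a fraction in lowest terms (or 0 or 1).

3/4

ψ ⇔ ψ = 3/4 ⇔ 3/4 = 1
φ ⇔ (ψ ⇔ ψ) = 3/4 ⇔ 1 = 3/4
χ ⇒ ψ = 1/2 ⇒ 3/4 = 1
(φ ⇔ (ψ ⇔ ψ)) ⇔ (χ ⇒ ψ) = 3/4 ⇔ 1 = 3/4
χ ⇔ ψ = 1/2 ⇔ 3/4 = 3/4
ψ ⇒ (χ ⇔ ψ) = 3/4 ⇒ 3/4 = 1
ψ ⇔ ψ = 3/4 ⇔ 3/4 = 1
(ψ ⇒ (χ ⇔ ψ)) ⇔ (ψ ⇔ ψ) = 1 ⇔ 1 = 1
((φ ⇔ (ψ ⇔ ψ)) ⇔ (χ ⇒ ψ)) ⇔ ((ψ ⇒ (χ ⇔ ψ)) ⇔ (ψ ⇔ ψ)) = 3/4 ⇔ 1 = 3/4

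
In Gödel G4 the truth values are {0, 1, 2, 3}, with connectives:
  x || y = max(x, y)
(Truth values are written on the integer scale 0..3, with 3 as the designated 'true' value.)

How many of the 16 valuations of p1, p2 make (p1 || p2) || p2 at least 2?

12

p1 = 0, p2 = 0 ↦ 0  <
p1 = 0, p2 = 1 ↦ 1  <
p1 = 0, p2 = 2 ↦ 2  ≥
p1 = 0, p2 = 3 ↦ 3  ≥
p1 = 1, p2 = 0 ↦ 1  <
p1 = 1, p2 = 1 ↦ 1  <
p1 = 1, p2 = 2 ↦ 2  ≥
p1 = 1, p2 = 3 ↦ 3  ≥
p1 = 2, p2 = 0 ↦ 2  ≥
p1 = 2, p2 = 1 ↦ 2  ≥
p1 = 2, p2 = 2 ↦ 2  ≥
p1 = 2, p2 = 3 ↦ 3  ≥
p1 = 3, p2 = 0 ↦ 3  ≥
p1 = 3, p2 = 1 ↦ 3  ≥
p1 = 3, p2 = 2 ↦ 3  ≥
p1 = 3, p2 = 3 ↦ 3  ≥
So 12 of the 16 assignments meet the threshold.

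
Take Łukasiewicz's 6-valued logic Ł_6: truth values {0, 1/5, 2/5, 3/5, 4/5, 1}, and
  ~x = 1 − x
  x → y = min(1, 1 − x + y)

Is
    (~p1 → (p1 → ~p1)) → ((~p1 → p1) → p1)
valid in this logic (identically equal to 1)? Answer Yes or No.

Counterexample: take p1 = 1/5.
~p1 = ~1/5 = 4/5
p1 → ~p1 = 1/5 → 4/5 = 1
~p1 → (p1 → ~p1) = 4/5 → 1 = 1
~p1 = ~1/5 = 4/5
~p1 → p1 = 4/5 → 1/5 = 2/5
(~p1 → p1) → p1 = 2/5 → 1/5 = 4/5
(~p1 → (p1 → ~p1)) → ((~p1 → p1) → p1) = 1 → 4/5 = 4/5
This gives 4/5 ≠ 1.

No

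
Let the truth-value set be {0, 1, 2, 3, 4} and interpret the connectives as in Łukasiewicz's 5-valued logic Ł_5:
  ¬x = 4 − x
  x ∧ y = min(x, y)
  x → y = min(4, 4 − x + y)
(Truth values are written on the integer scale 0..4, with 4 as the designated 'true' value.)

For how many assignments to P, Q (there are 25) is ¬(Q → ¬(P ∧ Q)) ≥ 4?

value 4: 1 assignment (counts)
value 3: 1 assignment
value 2: 3 assignments
value 1: 2 assignments
value 0: 18 assignments
So 1 of the 25 assignments meets the threshold.

1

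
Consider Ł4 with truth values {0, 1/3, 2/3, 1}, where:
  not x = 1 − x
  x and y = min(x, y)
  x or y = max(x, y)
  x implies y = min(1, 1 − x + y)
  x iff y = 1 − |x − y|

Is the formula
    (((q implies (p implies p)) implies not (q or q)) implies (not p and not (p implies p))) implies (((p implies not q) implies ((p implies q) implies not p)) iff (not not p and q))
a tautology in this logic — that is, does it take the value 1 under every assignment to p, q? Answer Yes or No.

No

Counterexample: take p = 0, q = 1/3.
p implies p = 0 implies 0 = 1
q implies (p implies p) = 1/3 implies 1 = 1
q or q = 1/3 or 1/3 = 1/3
not (q or q) = not 1/3 = 2/3
(q implies (p implies p)) implies not (q or q) = 1 implies 2/3 = 2/3
not p = not 0 = 1
p implies p = 0 implies 0 = 1
not (p implies p) = not 1 = 0
not p and not (p implies p) = 1 and 0 = 0
((q implies (p implies p)) implies not (q or q)) implies (not p and not (p implies p)) = 2/3 implies 0 = 1/3
not q = not 1/3 = 2/3
p implies not q = 0 implies 2/3 = 1
p implies q = 0 implies 1/3 = 1
not p = not 0 = 1
(p implies q) implies not p = 1 implies 1 = 1
(p implies not q) implies ((p implies q) implies not p) = 1 implies 1 = 1
not p = not 0 = 1
not not p = not 1 = 0
not not p and q = 0 and 1/3 = 0
((p implies not q) implies ((p implies q) implies not p)) iff (not not p and q) = 1 iff 0 = 0
(((q implies (p implies p)) implies not (q or q)) implies (not p and not (p implies p))) implies (((p implies not q) implies ((p implies q) implies not p)) iff (not not p and q)) = 1/3 implies 0 = 2/3
This gives 2/3 ≠ 1.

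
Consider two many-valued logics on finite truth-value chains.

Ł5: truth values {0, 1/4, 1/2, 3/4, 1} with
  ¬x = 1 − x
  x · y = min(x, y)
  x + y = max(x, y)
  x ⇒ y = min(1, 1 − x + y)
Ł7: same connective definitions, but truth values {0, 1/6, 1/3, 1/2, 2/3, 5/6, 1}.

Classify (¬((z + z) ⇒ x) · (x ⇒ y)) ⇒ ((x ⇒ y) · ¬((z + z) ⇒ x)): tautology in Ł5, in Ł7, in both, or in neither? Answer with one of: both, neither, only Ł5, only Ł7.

In Ł5: every assignment gives 1 — tautology.
In Ł7: every assignment gives 1 — tautology.

both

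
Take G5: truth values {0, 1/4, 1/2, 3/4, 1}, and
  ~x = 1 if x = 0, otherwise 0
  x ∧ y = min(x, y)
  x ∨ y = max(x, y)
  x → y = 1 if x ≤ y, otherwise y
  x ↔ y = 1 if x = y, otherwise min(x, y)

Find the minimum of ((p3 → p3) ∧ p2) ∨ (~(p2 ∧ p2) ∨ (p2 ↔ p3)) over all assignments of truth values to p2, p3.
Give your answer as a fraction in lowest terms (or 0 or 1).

1/4

Take p2 = 1/4, p3 = 0:
p3 → p3 = 0 → 0 = 1
(p3 → p3) ∧ p2 = 1 ∧ 1/4 = 1/4
p2 ∧ p2 = 1/4 ∧ 1/4 = 1/4
~(p2 ∧ p2) = ~1/4 = 0
p2 ↔ p3 = 1/4 ↔ 0 = 0
~(p2 ∧ p2) ∨ (p2 ↔ p3) = 0 ∨ 0 = 0
((p3 → p3) ∧ p2) ∨ (~(p2 ∧ p2) ∨ (p2 ↔ p3)) = 1/4 ∨ 0 = 1/4
No assignment yields a value below 1/4, so this is the minimum.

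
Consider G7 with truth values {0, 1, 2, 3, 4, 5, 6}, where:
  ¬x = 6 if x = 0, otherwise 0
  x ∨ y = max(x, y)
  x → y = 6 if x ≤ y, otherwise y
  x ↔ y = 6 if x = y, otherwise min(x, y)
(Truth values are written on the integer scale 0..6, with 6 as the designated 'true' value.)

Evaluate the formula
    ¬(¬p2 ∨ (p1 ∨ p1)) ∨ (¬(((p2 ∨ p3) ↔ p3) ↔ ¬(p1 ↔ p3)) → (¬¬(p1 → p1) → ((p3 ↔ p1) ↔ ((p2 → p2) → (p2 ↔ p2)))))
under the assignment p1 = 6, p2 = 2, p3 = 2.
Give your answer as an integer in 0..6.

2

¬p2 = ¬2 = 0
p1 ∨ p1 = 6 ∨ 6 = 6
¬p2 ∨ (p1 ∨ p1) = 0 ∨ 6 = 6
¬(¬p2 ∨ (p1 ∨ p1)) = ¬6 = 0
p2 ∨ p3 = 2 ∨ 2 = 2
(p2 ∨ p3) ↔ p3 = 2 ↔ 2 = 6
p1 ↔ p3 = 6 ↔ 2 = 2
¬(p1 ↔ p3) = ¬2 = 0
((p2 ∨ p3) ↔ p3) ↔ ¬(p1 ↔ p3) = 6 ↔ 0 = 0
¬(((p2 ∨ p3) ↔ p3) ↔ ¬(p1 ↔ p3)) = ¬0 = 6
p1 → p1 = 6 → 6 = 6
¬(p1 → p1) = ¬6 = 0
¬¬(p1 → p1) = ¬0 = 6
p3 ↔ p1 = 2 ↔ 6 = 2
p2 → p2 = 2 → 2 = 6
p2 ↔ p2 = 2 ↔ 2 = 6
(p2 → p2) → (p2 ↔ p2) = 6 → 6 = 6
(p3 ↔ p1) ↔ ((p2 → p2) → (p2 ↔ p2)) = 2 ↔ 6 = 2
¬¬(p1 → p1) → ((p3 ↔ p1) ↔ ((p2 → p2) → (p2 ↔ p2))) = 6 → 2 = 2
¬(((p2 ∨ p3) ↔ p3) ↔ ¬(p1 ↔ p3)) → (¬¬(p1 → p1) → ((p3 ↔ p1) ↔ ((p2 → p2) → (p2 ↔ p2)))) = 6 → 2 = 2
¬(¬p2 ∨ (p1 ∨ p1)) ∨ (¬(((p2 ∨ p3) ↔ p3) ↔ ¬(p1 ↔ p3)) → (¬¬(p1 → p1) → ((p3 ↔ p1) ↔ ((p2 → p2) → (p2 ↔ p2))))) = 0 ∨ 2 = 2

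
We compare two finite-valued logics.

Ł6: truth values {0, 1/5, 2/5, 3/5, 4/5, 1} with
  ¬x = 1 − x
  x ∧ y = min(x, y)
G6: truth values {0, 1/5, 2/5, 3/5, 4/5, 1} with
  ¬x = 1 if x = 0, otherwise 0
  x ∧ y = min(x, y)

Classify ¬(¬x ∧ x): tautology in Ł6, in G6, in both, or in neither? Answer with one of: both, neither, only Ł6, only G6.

only G6

In Ł6: at x = 1/5 the value is 4/5 — not a tautology.
In G6: every assignment gives 1 — tautology.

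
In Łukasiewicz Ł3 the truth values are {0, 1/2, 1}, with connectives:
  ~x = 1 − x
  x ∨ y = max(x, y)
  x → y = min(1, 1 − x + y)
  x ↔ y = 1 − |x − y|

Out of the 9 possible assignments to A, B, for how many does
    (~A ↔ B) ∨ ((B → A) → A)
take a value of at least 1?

6

A = 0, B = 0 ↦ 0  <
A = 0, B = 1/2 ↦ 1/2  <
A = 0, B = 1 ↦ 1  ≥
A = 1/2, B = 0 ↦ 1/2  <
A = 1/2, B = 1/2 ↦ 1  ≥
A = 1/2, B = 1 ↦ 1  ≥
A = 1, B = 0 ↦ 1  ≥
A = 1, B = 1/2 ↦ 1  ≥
A = 1, B = 1 ↦ 1  ≥
So 6 of the 9 assignments meet the threshold.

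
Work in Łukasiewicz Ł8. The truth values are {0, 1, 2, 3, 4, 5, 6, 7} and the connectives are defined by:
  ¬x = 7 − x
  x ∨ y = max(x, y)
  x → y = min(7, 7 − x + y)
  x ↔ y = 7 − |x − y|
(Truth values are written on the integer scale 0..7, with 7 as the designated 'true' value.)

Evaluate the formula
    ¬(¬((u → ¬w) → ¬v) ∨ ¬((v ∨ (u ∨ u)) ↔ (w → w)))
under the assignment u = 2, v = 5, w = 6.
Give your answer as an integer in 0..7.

¬w = ¬6 = 1
u → ¬w = 2 → 1 = 6
¬v = ¬5 = 2
(u → ¬w) → ¬v = 6 → 2 = 3
¬((u → ¬w) → ¬v) = ¬3 = 4
u ∨ u = 2 ∨ 2 = 2
v ∨ (u ∨ u) = 5 ∨ 2 = 5
w → w = 6 → 6 = 7
(v ∨ (u ∨ u)) ↔ (w → w) = 5 ↔ 7 = 5
¬((v ∨ (u ∨ u)) ↔ (w → w)) = ¬5 = 2
¬((u → ¬w) → ¬v) ∨ ¬((v ∨ (u ∨ u)) ↔ (w → w)) = 4 ∨ 2 = 4
¬(¬((u → ¬w) → ¬v) ∨ ¬((v ∨ (u ∨ u)) ↔ (w → w))) = ¬4 = 3

3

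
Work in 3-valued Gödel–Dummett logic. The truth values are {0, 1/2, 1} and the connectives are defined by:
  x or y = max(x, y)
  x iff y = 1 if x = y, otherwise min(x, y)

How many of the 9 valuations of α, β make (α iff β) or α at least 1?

α = 0, β = 0 ↦ 1  ≥
α = 0, β = 1/2 ↦ 0  <
α = 0, β = 1 ↦ 0  <
α = 1/2, β = 0 ↦ 1/2  <
α = 1/2, β = 1/2 ↦ 1  ≥
α = 1/2, β = 1 ↦ 1/2  <
α = 1, β = 0 ↦ 1  ≥
α = 1, β = 1/2 ↦ 1  ≥
α = 1, β = 1 ↦ 1  ≥
So 5 of the 9 assignments meet the threshold.

5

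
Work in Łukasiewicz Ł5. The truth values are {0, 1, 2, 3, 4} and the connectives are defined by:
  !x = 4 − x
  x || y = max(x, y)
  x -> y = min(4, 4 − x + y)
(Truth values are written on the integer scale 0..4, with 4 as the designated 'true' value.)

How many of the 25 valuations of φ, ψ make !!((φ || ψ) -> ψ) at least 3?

19

value 4: 15 assignments (counts)
value 3: 4 assignments (counts)
value 2: 3 assignments
value 1: 2 assignments
value 0: 1 assignment
So 19 of the 25 assignments meet the threshold.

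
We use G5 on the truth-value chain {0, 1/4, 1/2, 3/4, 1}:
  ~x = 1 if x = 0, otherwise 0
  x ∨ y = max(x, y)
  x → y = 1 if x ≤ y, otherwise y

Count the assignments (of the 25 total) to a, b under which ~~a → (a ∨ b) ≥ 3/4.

19

value 1: 13 assignments (counts)
value 3/4: 6 assignments (counts)
value 1/2: 4 assignments
value 1/4: 2 assignments
So 19 of the 25 assignments meet the threshold.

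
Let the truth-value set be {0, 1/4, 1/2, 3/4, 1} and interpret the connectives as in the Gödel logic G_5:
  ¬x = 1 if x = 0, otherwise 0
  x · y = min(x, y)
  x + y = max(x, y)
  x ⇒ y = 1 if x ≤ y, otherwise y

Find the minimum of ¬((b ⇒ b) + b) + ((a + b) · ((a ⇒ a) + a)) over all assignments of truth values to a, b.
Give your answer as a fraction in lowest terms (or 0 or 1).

Take a = 0, b = 0:
b ⇒ b = 0 ⇒ 0 = 1
(b ⇒ b) + b = 1 + 0 = 1
¬((b ⇒ b) + b) = ¬1 = 0
a + b = 0 + 0 = 0
a ⇒ a = 0 ⇒ 0 = 1
(a ⇒ a) + a = 1 + 0 = 1
(a + b) · ((a ⇒ a) + a) = 0 · 1 = 0
¬((b ⇒ b) + b) + ((a + b) · ((a ⇒ a) + a)) = 0 + 0 = 0
No assignment yields a value below 0, so this is the minimum.

0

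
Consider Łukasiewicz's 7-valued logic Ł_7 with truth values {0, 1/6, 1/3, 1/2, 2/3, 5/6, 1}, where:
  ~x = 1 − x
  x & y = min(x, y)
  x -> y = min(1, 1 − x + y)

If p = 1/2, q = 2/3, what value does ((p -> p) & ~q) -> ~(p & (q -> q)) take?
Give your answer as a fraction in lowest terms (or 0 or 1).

1

p -> p = 1/2 -> 1/2 = 1
~q = ~2/3 = 1/3
(p -> p) & ~q = 1 & 1/3 = 1/3
q -> q = 2/3 -> 2/3 = 1
p & (q -> q) = 1/2 & 1 = 1/2
~(p & (q -> q)) = ~1/2 = 1/2
((p -> p) & ~q) -> ~(p & (q -> q)) = 1/3 -> 1/2 = 1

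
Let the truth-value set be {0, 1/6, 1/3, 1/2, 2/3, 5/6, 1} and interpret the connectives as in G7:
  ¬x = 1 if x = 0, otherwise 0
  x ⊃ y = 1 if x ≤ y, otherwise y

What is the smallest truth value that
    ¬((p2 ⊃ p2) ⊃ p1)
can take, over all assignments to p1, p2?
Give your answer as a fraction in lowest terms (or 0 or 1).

Take p1 = 1/6, p2 = 0:
p2 ⊃ p2 = 0 ⊃ 0 = 1
(p2 ⊃ p2) ⊃ p1 = 1 ⊃ 1/6 = 1/6
¬((p2 ⊃ p2) ⊃ p1) = ¬1/6 = 0
No assignment yields a value below 0, so this is the minimum.

0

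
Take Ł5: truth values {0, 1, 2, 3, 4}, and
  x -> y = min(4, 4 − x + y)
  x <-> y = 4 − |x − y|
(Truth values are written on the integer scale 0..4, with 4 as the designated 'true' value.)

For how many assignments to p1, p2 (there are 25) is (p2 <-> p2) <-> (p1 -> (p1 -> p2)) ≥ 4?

19

value 4: 19 assignments (counts)
value 3: 2 assignments
value 2: 2 assignments
value 1: 1 assignment
value 0: 1 assignment
So 19 of the 25 assignments meet the threshold.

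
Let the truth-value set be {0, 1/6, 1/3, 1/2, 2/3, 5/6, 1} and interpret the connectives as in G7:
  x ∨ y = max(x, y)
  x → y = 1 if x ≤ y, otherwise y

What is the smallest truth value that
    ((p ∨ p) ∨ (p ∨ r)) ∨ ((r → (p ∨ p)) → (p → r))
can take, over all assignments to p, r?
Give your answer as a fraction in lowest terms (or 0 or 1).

Take p = 1/6, r = 0:
p ∨ p = 1/6 ∨ 1/6 = 1/6
p ∨ r = 1/6 ∨ 0 = 1/6
(p ∨ p) ∨ (p ∨ r) = 1/6 ∨ 1/6 = 1/6
p ∨ p = 1/6 ∨ 1/6 = 1/6
r → (p ∨ p) = 0 → 1/6 = 1
p → r = 1/6 → 0 = 0
(r → (p ∨ p)) → (p → r) = 1 → 0 = 0
((p ∨ p) ∨ (p ∨ r)) ∨ ((r → (p ∨ p)) → (p → r)) = 1/6 ∨ 0 = 1/6
No assignment yields a value below 1/6, so this is the minimum.

1/6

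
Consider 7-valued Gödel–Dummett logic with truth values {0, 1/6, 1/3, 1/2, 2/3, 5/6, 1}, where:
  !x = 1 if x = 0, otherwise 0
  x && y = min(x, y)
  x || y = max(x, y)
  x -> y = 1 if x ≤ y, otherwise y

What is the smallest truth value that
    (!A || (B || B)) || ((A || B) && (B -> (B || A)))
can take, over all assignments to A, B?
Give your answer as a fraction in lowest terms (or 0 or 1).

1/6

Take A = 1/6, B = 0:
!A = !1/6 = 0
B || B = 0 || 0 = 0
!A || (B || B) = 0 || 0 = 0
A || B = 1/6 || 0 = 1/6
B || A = 0 || 1/6 = 1/6
B -> (B || A) = 0 -> 1/6 = 1
(A || B) && (B -> (B || A)) = 1/6 && 1 = 1/6
(!A || (B || B)) || ((A || B) && (B -> (B || A))) = 0 || 1/6 = 1/6
No assignment yields a value below 1/6, so this is the minimum.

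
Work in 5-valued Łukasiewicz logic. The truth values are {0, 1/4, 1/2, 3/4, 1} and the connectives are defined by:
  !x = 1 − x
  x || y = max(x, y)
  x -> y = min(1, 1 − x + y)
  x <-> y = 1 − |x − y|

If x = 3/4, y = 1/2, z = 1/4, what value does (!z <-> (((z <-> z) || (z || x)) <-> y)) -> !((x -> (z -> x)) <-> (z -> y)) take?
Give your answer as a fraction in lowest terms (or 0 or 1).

1/4

!z = !1/4 = 3/4
z <-> z = 1/4 <-> 1/4 = 1
z || x = 1/4 || 3/4 = 3/4
(z <-> z) || (z || x) = 1 || 3/4 = 1
((z <-> z) || (z || x)) <-> y = 1 <-> 1/2 = 1/2
!z <-> (((z <-> z) || (z || x)) <-> y) = 3/4 <-> 1/2 = 3/4
z -> x = 1/4 -> 3/4 = 1
x -> (z -> x) = 3/4 -> 1 = 1
z -> y = 1/4 -> 1/2 = 1
(x -> (z -> x)) <-> (z -> y) = 1 <-> 1 = 1
!((x -> (z -> x)) <-> (z -> y)) = !1 = 0
(!z <-> (((z <-> z) || (z || x)) <-> y)) -> !((x -> (z -> x)) <-> (z -> y)) = 3/4 -> 0 = 1/4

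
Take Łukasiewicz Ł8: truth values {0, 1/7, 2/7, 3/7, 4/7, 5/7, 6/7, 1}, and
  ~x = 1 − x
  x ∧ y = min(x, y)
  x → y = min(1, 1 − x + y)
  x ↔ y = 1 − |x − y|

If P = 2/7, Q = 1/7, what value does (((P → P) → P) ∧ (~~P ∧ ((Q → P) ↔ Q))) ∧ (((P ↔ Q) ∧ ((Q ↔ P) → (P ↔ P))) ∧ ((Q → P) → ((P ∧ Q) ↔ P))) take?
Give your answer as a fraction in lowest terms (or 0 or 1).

P → P = 2/7 → 2/7 = 1
(P → P) → P = 1 → 2/7 = 2/7
~P = ~2/7 = 5/7
~~P = ~5/7 = 2/7
Q → P = 1/7 → 2/7 = 1
(Q → P) ↔ Q = 1 ↔ 1/7 = 1/7
~~P ∧ ((Q → P) ↔ Q) = 2/7 ∧ 1/7 = 1/7
((P → P) → P) ∧ (~~P ∧ ((Q → P) ↔ Q)) = 2/7 ∧ 1/7 = 1/7
P ↔ Q = 2/7 ↔ 1/7 = 6/7
Q ↔ P = 1/7 ↔ 2/7 = 6/7
P ↔ P = 2/7 ↔ 2/7 = 1
(Q ↔ P) → (P ↔ P) = 6/7 → 1 = 1
(P ↔ Q) ∧ ((Q ↔ P) → (P ↔ P)) = 6/7 ∧ 1 = 6/7
Q → P = 1/7 → 2/7 = 1
P ∧ Q = 2/7 ∧ 1/7 = 1/7
(P ∧ Q) ↔ P = 1/7 ↔ 2/7 = 6/7
(Q → P) → ((P ∧ Q) ↔ P) = 1 → 6/7 = 6/7
((P ↔ Q) ∧ ((Q ↔ P) → (P ↔ P))) ∧ ((Q → P) → ((P ∧ Q) ↔ P)) = 6/7 ∧ 6/7 = 6/7
(((P → P) → P) ∧ (~~P ∧ ((Q → P) ↔ Q))) ∧ (((P ↔ Q) ∧ ((Q ↔ P) → (P ↔ P))) ∧ ((Q → P) → ((P ∧ Q) ↔ P))) = 1/7 ∧ 6/7 = 1/7

1/7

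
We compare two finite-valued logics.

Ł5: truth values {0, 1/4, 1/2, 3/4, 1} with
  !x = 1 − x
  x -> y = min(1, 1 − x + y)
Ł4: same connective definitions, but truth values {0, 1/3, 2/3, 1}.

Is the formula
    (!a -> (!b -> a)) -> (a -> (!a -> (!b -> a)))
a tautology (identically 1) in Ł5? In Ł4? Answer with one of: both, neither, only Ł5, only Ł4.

In Ł5: every assignment gives 1 — tautology.
In Ł4: every assignment gives 1 — tautology.

both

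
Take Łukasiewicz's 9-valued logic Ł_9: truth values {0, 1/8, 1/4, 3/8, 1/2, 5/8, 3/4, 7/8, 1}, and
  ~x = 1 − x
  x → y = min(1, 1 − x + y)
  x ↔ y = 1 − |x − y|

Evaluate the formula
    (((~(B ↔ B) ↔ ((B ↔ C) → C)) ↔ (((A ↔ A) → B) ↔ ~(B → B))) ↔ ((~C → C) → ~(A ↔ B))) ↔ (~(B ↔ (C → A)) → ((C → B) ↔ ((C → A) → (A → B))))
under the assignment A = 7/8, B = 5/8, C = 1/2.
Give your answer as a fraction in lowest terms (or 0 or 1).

1/4

B ↔ B = 5/8 ↔ 5/8 = 1
~(B ↔ B) = ~1 = 0
B ↔ C = 5/8 ↔ 1/2 = 7/8
(B ↔ C) → C = 7/8 → 1/2 = 5/8
~(B ↔ B) ↔ ((B ↔ C) → C) = 0 ↔ 5/8 = 3/8
A ↔ A = 7/8 ↔ 7/8 = 1
(A ↔ A) → B = 1 → 5/8 = 5/8
B → B = 5/8 → 5/8 = 1
~(B → B) = ~1 = 0
((A ↔ A) → B) ↔ ~(B → B) = 5/8 ↔ 0 = 3/8
(~(B ↔ B) ↔ ((B ↔ C) → C)) ↔ (((A ↔ A) → B) ↔ ~(B → B)) = 3/8 ↔ 3/8 = 1
~C = ~1/2 = 1/2
~C → C = 1/2 → 1/2 = 1
A ↔ B = 7/8 ↔ 5/8 = 3/4
~(A ↔ B) = ~3/4 = 1/4
(~C → C) → ~(A ↔ B) = 1 → 1/4 = 1/4
((~(B ↔ B) ↔ ((B ↔ C) → C)) ↔ (((A ↔ A) → B) ↔ ~(B → B))) ↔ ((~C → C) → ~(A ↔ B)) = 1 ↔ 1/4 = 1/4
C → A = 1/2 → 7/8 = 1
B ↔ (C → A) = 5/8 ↔ 1 = 5/8
~(B ↔ (C → A)) = ~5/8 = 3/8
C → B = 1/2 → 5/8 = 1
C → A = 1/2 → 7/8 = 1
A → B = 7/8 → 5/8 = 3/4
(C → A) → (A → B) = 1 → 3/4 = 3/4
(C → B) ↔ ((C → A) → (A → B)) = 1 ↔ 3/4 = 3/4
~(B ↔ (C → A)) → ((C → B) ↔ ((C → A) → (A → B))) = 3/8 → 3/4 = 1
(((~(B ↔ B) ↔ ((B ↔ C) → C)) ↔ (((A ↔ A) → B) ↔ ~(B → B))) ↔ ((~C → C) → ~(A ↔ B))) ↔ (~(B ↔ (C → A)) → ((C → B) ↔ ((C → A) → (A → B)))) = 1/4 ↔ 1 = 1/4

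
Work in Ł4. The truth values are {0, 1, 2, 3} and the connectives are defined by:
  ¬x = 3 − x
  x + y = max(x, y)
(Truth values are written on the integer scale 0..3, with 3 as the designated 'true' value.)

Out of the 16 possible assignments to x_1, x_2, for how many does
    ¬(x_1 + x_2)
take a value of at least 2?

4

x_1 = 0, x_2 = 0 ↦ 3  ≥
x_1 = 0, x_2 = 1 ↦ 2  ≥
x_1 = 0, x_2 = 2 ↦ 1  <
x_1 = 0, x_2 = 3 ↦ 0  <
x_1 = 1, x_2 = 0 ↦ 2  ≥
x_1 = 1, x_2 = 1 ↦ 2  ≥
x_1 = 1, x_2 = 2 ↦ 1  <
x_1 = 1, x_2 = 3 ↦ 0  <
x_1 = 2, x_2 = 0 ↦ 1  <
x_1 = 2, x_2 = 1 ↦ 1  <
x_1 = 2, x_2 = 2 ↦ 1  <
x_1 = 2, x_2 = 3 ↦ 0  <
x_1 = 3, x_2 = 0 ↦ 0  <
x_1 = 3, x_2 = 1 ↦ 0  <
x_1 = 3, x_2 = 2 ↦ 0  <
x_1 = 3, x_2 = 3 ↦ 0  <
So 4 of the 16 assignments meet the threshold.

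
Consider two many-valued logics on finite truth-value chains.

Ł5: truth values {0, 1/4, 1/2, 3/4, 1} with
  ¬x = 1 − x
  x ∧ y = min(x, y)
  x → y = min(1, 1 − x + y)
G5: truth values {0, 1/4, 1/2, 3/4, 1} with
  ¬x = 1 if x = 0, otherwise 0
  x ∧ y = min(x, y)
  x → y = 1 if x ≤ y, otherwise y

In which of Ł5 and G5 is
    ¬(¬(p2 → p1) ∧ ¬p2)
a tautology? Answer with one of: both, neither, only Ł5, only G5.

only G5

In Ł5: at p1 = 0, p2 = 1/4 the value is 3/4 — not a tautology.
In G5: every assignment gives 1 — tautology.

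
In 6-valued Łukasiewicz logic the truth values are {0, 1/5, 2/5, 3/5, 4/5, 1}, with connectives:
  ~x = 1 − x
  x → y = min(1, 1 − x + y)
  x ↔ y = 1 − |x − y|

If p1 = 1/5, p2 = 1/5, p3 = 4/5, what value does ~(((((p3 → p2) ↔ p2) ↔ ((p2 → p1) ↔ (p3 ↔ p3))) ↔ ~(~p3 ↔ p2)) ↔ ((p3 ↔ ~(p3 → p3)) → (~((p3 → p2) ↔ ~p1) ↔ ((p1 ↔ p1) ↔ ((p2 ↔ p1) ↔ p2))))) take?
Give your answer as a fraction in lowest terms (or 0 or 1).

p3 → p2 = 4/5 → 1/5 = 2/5
(p3 → p2) ↔ p2 = 2/5 ↔ 1/5 = 4/5
p2 → p1 = 1/5 → 1/5 = 1
p3 ↔ p3 = 4/5 ↔ 4/5 = 1
(p2 → p1) ↔ (p3 ↔ p3) = 1 ↔ 1 = 1
((p3 → p2) ↔ p2) ↔ ((p2 → p1) ↔ (p3 ↔ p3)) = 4/5 ↔ 1 = 4/5
~p3 = ~4/5 = 1/5
~p3 ↔ p2 = 1/5 ↔ 1/5 = 1
~(~p3 ↔ p2) = ~1 = 0
(((p3 → p2) ↔ p2) ↔ ((p2 → p1) ↔ (p3 ↔ p3))) ↔ ~(~p3 ↔ p2) = 4/5 ↔ 0 = 1/5
p3 → p3 = 4/5 → 4/5 = 1
~(p3 → p3) = ~1 = 0
p3 ↔ ~(p3 → p3) = 4/5 ↔ 0 = 1/5
p3 → p2 = 4/5 → 1/5 = 2/5
~p1 = ~1/5 = 4/5
(p3 → p2) ↔ ~p1 = 2/5 ↔ 4/5 = 3/5
~((p3 → p2) ↔ ~p1) = ~3/5 = 2/5
p1 ↔ p1 = 1/5 ↔ 1/5 = 1
p2 ↔ p1 = 1/5 ↔ 1/5 = 1
(p2 ↔ p1) ↔ p2 = 1 ↔ 1/5 = 1/5
(p1 ↔ p1) ↔ ((p2 ↔ p1) ↔ p2) = 1 ↔ 1/5 = 1/5
~((p3 → p2) ↔ ~p1) ↔ ((p1 ↔ p1) ↔ ((p2 ↔ p1) ↔ p2)) = 2/5 ↔ 1/5 = 4/5
(p3 ↔ ~(p3 → p3)) → (~((p3 → p2) ↔ ~p1) ↔ ((p1 ↔ p1) ↔ ((p2 ↔ p1) ↔ p2))) = 1/5 → 4/5 = 1
((((p3 → p2) ↔ p2) ↔ ((p2 → p1) ↔ (p3 ↔ p3))) ↔ ~(~p3 ↔ p2)) ↔ ((p3 ↔ ~(p3 → p3)) → (~((p3 → p2) ↔ ~p1) ↔ ((p1 ↔ p1) ↔ ((p2 ↔ p1) ↔ p2)))) = 1/5 ↔ 1 = 1/5
~(((((p3 → p2) ↔ p2) ↔ ((p2 → p1) ↔ (p3 ↔ p3))) ↔ ~(~p3 ↔ p2)) ↔ ((p3 ↔ ~(p3 → p3)) → (~((p3 → p2) ↔ ~p1) ↔ ((p1 ↔ p1) ↔ ((p2 ↔ p1) ↔ p2))))) = ~1/5 = 4/5

4/5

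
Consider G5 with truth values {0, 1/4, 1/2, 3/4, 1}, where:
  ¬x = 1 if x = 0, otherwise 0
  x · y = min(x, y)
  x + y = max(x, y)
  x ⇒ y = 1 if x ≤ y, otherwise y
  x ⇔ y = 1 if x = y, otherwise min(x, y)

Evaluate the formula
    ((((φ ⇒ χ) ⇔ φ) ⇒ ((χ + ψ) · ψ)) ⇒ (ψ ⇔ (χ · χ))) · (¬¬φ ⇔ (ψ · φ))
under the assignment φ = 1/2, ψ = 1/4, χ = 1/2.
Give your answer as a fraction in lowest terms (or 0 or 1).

1/4

φ ⇒ χ = 1/2 ⇒ 1/2 = 1
(φ ⇒ χ) ⇔ φ = 1 ⇔ 1/2 = 1/2
χ + ψ = 1/2 + 1/4 = 1/2
(χ + ψ) · ψ = 1/2 · 1/4 = 1/4
((φ ⇒ χ) ⇔ φ) ⇒ ((χ + ψ) · ψ) = 1/2 ⇒ 1/4 = 1/4
χ · χ = 1/2 · 1/2 = 1/2
ψ ⇔ (χ · χ) = 1/4 ⇔ 1/2 = 1/4
(((φ ⇒ χ) ⇔ φ) ⇒ ((χ + ψ) · ψ)) ⇒ (ψ ⇔ (χ · χ)) = 1/4 ⇒ 1/4 = 1
¬φ = ¬1/2 = 0
¬¬φ = ¬0 = 1
ψ · φ = 1/4 · 1/2 = 1/4
¬¬φ ⇔ (ψ · φ) = 1 ⇔ 1/4 = 1/4
((((φ ⇒ χ) ⇔ φ) ⇒ ((χ + ψ) · ψ)) ⇒ (ψ ⇔ (χ · χ))) · (¬¬φ ⇔ (ψ · φ)) = 1 · 1/4 = 1/4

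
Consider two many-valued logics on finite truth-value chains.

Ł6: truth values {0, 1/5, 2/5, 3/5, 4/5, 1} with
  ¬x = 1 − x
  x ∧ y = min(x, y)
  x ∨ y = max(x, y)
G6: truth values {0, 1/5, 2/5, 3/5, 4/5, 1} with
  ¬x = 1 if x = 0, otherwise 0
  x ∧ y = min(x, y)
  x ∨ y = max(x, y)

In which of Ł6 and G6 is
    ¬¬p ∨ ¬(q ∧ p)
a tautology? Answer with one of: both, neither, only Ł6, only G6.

In Ł6: at p = 1/5, q = 1/5 the value is 4/5 — not a tautology.
In G6: every assignment gives 1 — tautology.

only G6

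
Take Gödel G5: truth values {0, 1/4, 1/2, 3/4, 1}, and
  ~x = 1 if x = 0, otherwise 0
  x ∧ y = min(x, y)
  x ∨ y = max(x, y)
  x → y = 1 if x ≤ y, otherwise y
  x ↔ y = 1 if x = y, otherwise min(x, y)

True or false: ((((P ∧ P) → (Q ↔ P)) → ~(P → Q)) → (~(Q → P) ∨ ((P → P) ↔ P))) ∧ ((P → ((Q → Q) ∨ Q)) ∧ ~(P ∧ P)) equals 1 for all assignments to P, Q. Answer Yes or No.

Counterexample: take P = 1/4, Q = 0.
P ∧ P = 1/4 ∧ 1/4 = 1/4
Q ↔ P = 0 ↔ 1/4 = 0
(P ∧ P) → (Q ↔ P) = 1/4 → 0 = 0
P → Q = 1/4 → 0 = 0
~(P → Q) = ~0 = 1
((P ∧ P) → (Q ↔ P)) → ~(P → Q) = 0 → 1 = 1
Q → P = 0 → 1/4 = 1
~(Q → P) = ~1 = 0
P → P = 1/4 → 1/4 = 1
(P → P) ↔ P = 1 ↔ 1/4 = 1/4
~(Q → P) ∨ ((P → P) ↔ P) = 0 ∨ 1/4 = 1/4
(((P ∧ P) → (Q ↔ P)) → ~(P → Q)) → (~(Q → P) ∨ ((P → P) ↔ P)) = 1 → 1/4 = 1/4
Q → Q = 0 → 0 = 1
(Q → Q) ∨ Q = 1 ∨ 0 = 1
P → ((Q → Q) ∨ Q) = 1/4 → 1 = 1
P ∧ P = 1/4 ∧ 1/4 = 1/4
~(P ∧ P) = ~1/4 = 0
(P → ((Q → Q) ∨ Q)) ∧ ~(P ∧ P) = 1 ∧ 0 = 0
((((P ∧ P) → (Q ↔ P)) → ~(P → Q)) → (~(Q → P) ∨ ((P → P) ↔ P))) ∧ ((P → ((Q → Q) ∨ Q)) ∧ ~(P ∧ P)) = 1/4 ∧ 0 = 0
This gives 0 ≠ 1.

No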